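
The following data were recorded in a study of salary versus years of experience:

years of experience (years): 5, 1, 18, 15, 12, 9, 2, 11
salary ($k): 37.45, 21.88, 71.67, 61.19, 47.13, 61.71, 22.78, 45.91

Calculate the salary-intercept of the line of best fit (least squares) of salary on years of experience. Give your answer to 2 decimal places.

21.02

n = 8, Σx = 73, Σy = 369.72, Σxy = 4088.56, Σx² = 925
Sxx = Σx² − (Σx)²/n = 925 − 666.125 = 258.875
Sxy = Σxy − (Σx)(Σy)/n = 4088.56 − 3373.695 = 714.865
b = Sxy/Sxx = 714.865/258.875 = 2.761429
a = ȳ − b·x̄ = 46.215 − 2.761429·9.125 = 21.016958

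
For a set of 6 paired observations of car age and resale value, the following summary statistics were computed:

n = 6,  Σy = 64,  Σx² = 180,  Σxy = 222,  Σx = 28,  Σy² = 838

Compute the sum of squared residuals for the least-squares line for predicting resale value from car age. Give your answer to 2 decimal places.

36.19

Sxx = Σx² − (Σx)²/n = 180 − 130.666667 = 49.333333
Sxy = Σxy − (Σx)(Σy)/n = 222 − 298.666667 = -76.666667
Syy = Σy² − (Σy)²/n = 838 − 682.666667 = 155.333333
b = Sxy/Sxx = -76.666667/49.333333 = -1.554054
SSE = Syy − b·Sxy = 155.333333 − (-1.554054)·(-76.666667) = 36.189189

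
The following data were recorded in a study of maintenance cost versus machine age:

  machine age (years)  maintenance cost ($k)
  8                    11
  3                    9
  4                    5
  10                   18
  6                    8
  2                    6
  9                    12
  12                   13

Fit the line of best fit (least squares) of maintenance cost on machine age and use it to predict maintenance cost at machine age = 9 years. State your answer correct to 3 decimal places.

12.399

n = 8, Σx = 54, Σy = 82, Σxy = 639, Σx² = 454
Sxx = Σx² − (Σx)²/n = 454 − 364.5 = 89.5
Sxy = Σxy − (Σx)(Σy)/n = 639 − 553.5 = 85.5
b = Sxy/Sxx = 85.5/89.5 = 0.955307
a = ȳ − b·x̄ = 10.25 − 0.955307·6.75 = 3.801676
ŷ(9) = a + b·9 = 3.801676 + 0.955307·9 = 12.399441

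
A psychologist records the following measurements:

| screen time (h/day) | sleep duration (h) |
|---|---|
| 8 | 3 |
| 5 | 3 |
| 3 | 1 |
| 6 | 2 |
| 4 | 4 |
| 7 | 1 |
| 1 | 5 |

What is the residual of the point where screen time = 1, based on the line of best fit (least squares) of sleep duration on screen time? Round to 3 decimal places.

1.148

n = 7, Σx = 34, Σy = 19, Σxy = 82, Σx² = 200
Sxx = Σx² − (Σx)²/n = 200 − 165.142857 = 34.857143
Sxy = Σxy − (Σx)(Σy)/n = 82 − 92.285714 = -10.285714
b = Sxy/Sxx = -10.285714/34.857143 = -0.295082
a = ȳ − b·x̄ = 2.714286 − (-0.295082)·4.857143 = 4.147541
ŷ(1) = 4.147541 + (-0.295082)·1 = 3.852459
residual = y − ŷ = 5 − 3.852459 = 1.147541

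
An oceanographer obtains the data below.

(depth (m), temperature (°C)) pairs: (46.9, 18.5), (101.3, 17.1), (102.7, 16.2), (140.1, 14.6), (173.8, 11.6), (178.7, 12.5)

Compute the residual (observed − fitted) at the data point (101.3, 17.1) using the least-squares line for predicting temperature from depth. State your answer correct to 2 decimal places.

n = 6, Σx = 743.5, Σy = 90.5, Σxy = 10558.91, Σx² = 104776.73
Sxx = Σx² − (Σx)²/n = 104776.73 − 92132.041667 = 12644.688333
Sxy = Σxy − (Σx)(Σy)/n = 10558.91 − 11214.458333 = -655.548333
b = Sxy/Sxx = -655.548333/12644.688333 = -0.051844
a = ȳ − b·x̄ = 15.083333 − (-0.051844)·123.916667 = 21.507641
ŷ(101.3) = 21.507641 + (-0.051844)·101.3 = 16.255867
residual = y − ŷ = 17.1 − 16.255867 = 0.844133

0.84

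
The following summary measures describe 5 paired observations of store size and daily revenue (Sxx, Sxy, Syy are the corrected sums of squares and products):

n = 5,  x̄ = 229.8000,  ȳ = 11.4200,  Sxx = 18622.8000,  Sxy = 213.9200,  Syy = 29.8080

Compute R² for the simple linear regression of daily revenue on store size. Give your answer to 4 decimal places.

R² = Sxy²/(Sxx·Syy) = (213.92)²/(18622.8·29.808) = 0.082438

0.0824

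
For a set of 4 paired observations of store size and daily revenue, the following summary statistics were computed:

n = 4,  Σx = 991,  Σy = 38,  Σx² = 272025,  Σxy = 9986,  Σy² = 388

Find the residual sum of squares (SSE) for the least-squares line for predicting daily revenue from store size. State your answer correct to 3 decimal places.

14.677

Sxx = Σx² − (Σx)²/n = 272025 − 245520.25 = 26504.75
Sxy = Σxy − (Σx)(Σy)/n = 9986 − 9414.5 = 571.5
Syy = Σy² − (Σy)²/n = 388 − 361 = 27
b = Sxy/Sxx = 571.5/26504.75 = 0.021562
SSE = Syy − b·Sxy = 27 − 0.021562·571.5 = 14.677218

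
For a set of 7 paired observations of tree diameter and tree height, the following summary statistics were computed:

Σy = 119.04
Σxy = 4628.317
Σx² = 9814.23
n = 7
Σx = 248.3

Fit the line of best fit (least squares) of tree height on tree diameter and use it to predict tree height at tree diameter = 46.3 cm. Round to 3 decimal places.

21.371

Sxx = Σx² − (Σx)²/n = 9814.23 − 8807.555714 = 1006.674286
Sxy = Σxy − (Σx)(Σy)/n = 4628.317 − 4222.518857 = 405.798143
b = Sxy/Sxx = 405.798143/1006.674286 = 0.403108
a = ȳ − b·x̄ = 17.005714 − 0.403108·35.471429 = 2.706909
ŷ(46.3) = a + b·46.3 = 2.706909 + 0.403108·46.3 = 21.370795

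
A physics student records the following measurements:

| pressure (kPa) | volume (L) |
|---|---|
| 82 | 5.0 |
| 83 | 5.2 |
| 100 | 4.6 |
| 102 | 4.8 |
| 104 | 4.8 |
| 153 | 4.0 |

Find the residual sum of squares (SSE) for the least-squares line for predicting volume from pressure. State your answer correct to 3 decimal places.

0.070

n = 6, Σx = 624, Σy = 28.4, Σxy = 2902.4, Σx² = 68242, Σy² = 135.28
Sxx = Σx² − (Σx)²/n = 68242 − 64896 = 3346
Sxy = Σxy − (Σx)(Σy)/n = 2902.4 − 2953.6 = -51.2
Syy = Σy² − (Σy)²/n = 135.28 − 134.426667 = 0.853333
b = Sxy/Sxx = -51.2/3346 = -0.015302
SSE = Syy − b·Sxy = 0.853333 − (-0.015302)·(-51.2) = 0.069878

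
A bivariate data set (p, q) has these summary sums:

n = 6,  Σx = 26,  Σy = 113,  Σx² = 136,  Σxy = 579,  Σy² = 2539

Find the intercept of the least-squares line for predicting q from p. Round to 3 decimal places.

2.243

Sxx = Σx² − (Σx)²/n = 136 − 112.666667 = 23.333333
Sxy = Σxy − (Σx)(Σy)/n = 579 − 489.666667 = 89.333333
b = Sxy/Sxx = 89.333333/23.333333 = 3.828571
a = ȳ − b·x̄ = 18.833333 − 3.828571·4.333333 = 2.242857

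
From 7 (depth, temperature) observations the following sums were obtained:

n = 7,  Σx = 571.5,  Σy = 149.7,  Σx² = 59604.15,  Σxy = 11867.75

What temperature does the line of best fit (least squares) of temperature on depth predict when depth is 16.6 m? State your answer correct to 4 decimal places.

Sxx = Σx² − (Σx)²/n = 59604.15 − 46658.892857 = 12945.257143
Sxy = Σxy − (Σx)(Σy)/n = 11867.75 − 12221.935714 = -354.185714
b = Sxy/Sxx = -354.185714/12945.257143 = -0.027360
a = ȳ − b·x̄ = 21.385714 − (-0.027360)·81.642857 = 23.619485
ŷ(16.6) = a + b·16.6 = 23.619485 + (-0.027360)·16.6 = 23.165304

23.1653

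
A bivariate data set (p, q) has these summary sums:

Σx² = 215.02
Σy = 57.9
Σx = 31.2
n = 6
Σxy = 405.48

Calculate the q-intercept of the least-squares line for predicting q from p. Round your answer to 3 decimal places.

Sxx = Σx² − (Σx)²/n = 215.02 − 162.24 = 52.78
Sxy = Σxy − (Σx)(Σy)/n = 405.48 − 301.08 = 104.4
b = Sxy/Sxx = 104.4/52.78 = 1.978022
a = ȳ − b·x̄ = 9.65 − 1.978022·5.2 = -0.635714

-0.636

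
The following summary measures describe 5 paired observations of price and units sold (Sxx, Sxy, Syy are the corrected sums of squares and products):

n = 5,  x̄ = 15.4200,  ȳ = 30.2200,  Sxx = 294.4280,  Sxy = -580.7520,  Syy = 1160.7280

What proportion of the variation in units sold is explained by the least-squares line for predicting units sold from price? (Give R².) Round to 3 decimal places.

0.987

R² = Sxy²/(Sxx·Syy) = (-580.752)²/(294.428·1160.728) = 0.986897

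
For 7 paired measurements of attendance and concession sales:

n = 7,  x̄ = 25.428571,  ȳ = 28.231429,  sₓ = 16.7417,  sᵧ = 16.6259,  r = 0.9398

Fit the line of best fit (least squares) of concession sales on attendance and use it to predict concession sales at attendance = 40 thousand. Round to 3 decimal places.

b = r · sᵧ/sₓ = 0.9398 · 16.6259/16.7417 = 0.933300
a = ȳ − b·x̄ = 28.231429 − 0.933300·25.428571 = 4.498956
ŷ(40) = a + b·40 = 4.498956 + 0.933300·40 = 41.830937

41.831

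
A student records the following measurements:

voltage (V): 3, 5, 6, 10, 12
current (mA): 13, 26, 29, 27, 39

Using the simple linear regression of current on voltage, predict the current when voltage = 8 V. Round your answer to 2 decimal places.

n = 5, Σx = 36, Σy = 134, Σxy = 1081, Σx² = 314
Sxx = Σx² − (Σx)²/n = 314 − 259.2 = 54.8
Sxy = Σxy − (Σx)(Σy)/n = 1081 − 964.8 = 116.2
b = Sxy/Sxx = 116.2/54.8 = 2.120438
a = ȳ − b·x̄ = 26.8 − 2.120438·7.2 = 11.532847
ŷ(8) = a + b·8 = 11.532847 + 2.120438·8 = 28.496350

28.50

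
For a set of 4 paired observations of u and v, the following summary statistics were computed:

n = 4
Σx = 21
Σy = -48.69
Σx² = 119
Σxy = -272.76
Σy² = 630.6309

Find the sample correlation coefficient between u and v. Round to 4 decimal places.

Sxx = Σx² − (Σx)²/n = 119 − 110.25 = 8.75
Sxy = Σxy − (Σx)(Σy)/n = -272.76 − (-255.6225) = -17.1375
Syy = Σy² − (Σy)²/n = 630.6309 − 592.679025 = 37.951875
r = Sxy/√(Sxx·Syy) = -17.1375/√(332.078906) = -17.1375/18.223032 = -0.940431

-0.9404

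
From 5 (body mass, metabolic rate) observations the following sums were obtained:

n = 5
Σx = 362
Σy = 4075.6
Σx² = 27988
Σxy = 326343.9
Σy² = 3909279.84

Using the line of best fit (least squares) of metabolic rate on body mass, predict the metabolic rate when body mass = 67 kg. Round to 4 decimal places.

720.2119

Sxx = Σx² − (Σx)²/n = 27988 − 26208.8 = 1779.2
Sxy = Σxy − (Σx)(Σy)/n = 326343.9 − 295073.44 = 31270.46
b = Sxy/Sxx = 31270.46/1779.2 = 17.575573
a = ȳ − b·x̄ = 815.12 − 17.575573·72.4 = -457.351506
ŷ(67) = a + b·67 = -457.351506 + 17.575573·67 = 720.211904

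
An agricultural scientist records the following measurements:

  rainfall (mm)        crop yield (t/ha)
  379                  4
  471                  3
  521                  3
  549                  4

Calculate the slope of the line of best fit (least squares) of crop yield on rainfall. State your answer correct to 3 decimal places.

-0.002

n = 4, Σx = 1920, Σy = 14, Σxy = 6688, Σx² = 938324
Sxx = Σx² − (Σx)²/n = 938324 − 921600 = 16724
Sxy = Σxy − (Σx)(Σy)/n = 6688 − 6720 = -32
b = Sxy/Sxx = -32/16724 = -0.001913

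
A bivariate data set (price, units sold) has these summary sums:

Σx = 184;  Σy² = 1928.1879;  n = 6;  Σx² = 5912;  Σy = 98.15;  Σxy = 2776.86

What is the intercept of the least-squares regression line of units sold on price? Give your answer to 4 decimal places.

42.8964

Sxx = Σx² − (Σx)²/n = 5912 − 5642.666667 = 269.333333
Sxy = Σxy − (Σx)(Σy)/n = 2776.86 − 3009.933333 = -233.073333
b = Sxy/Sxx = -233.073333/269.333333 = -0.865371
a = ȳ − b·x̄ = 16.358333 − (-0.865371)·30.666667 = 42.896386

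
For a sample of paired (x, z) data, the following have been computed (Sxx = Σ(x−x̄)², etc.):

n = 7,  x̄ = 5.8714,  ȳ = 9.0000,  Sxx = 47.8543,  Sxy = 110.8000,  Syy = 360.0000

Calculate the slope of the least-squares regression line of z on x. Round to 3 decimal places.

2.315

b = Sxy/Sxx = 110.8/47.8543 = 2.315361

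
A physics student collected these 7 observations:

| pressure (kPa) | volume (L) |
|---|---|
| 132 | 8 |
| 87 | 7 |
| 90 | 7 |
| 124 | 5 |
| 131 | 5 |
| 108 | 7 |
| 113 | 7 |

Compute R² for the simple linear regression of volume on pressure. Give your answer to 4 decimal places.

0.1103

n = 7, Σx = 785, Σy = 46, Σxy = 5117, Σx² = 90063, Σy² = 310
Sxx = Σx² − (Σx)²/n = 90063 − 88032.142857 = 2030.857143
Sxy = Σxy − (Σx)(Σy)/n = 5117 − 5158.571429 = -41.571429
Syy = Σy² − (Σy)²/n = 310 − 302.285714 = 7.714286
R² = Sxy²/(Sxx·Syy) = (-41.571429)²/(2030.857143·7.714286) = 0.110310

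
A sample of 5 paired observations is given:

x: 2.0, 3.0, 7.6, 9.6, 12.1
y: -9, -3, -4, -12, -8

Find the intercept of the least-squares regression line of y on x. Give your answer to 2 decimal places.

-5.12

n = 5, Σx = 34.3, Σy = -36, Σxy = -269.4, Σx² = 309.33
Sxx = Σx² − (Σx)²/n = 309.33 − 235.298 = 74.032
Sxy = Σxy − (Σx)(Σy)/n = -269.4 − (-246.96) = -22.44
b = Sxy/Sxx = -22.44/74.032 = -0.303112
a = ȳ − b·x̄ = -7.2 − (-0.303112)·6.86 = -5.120651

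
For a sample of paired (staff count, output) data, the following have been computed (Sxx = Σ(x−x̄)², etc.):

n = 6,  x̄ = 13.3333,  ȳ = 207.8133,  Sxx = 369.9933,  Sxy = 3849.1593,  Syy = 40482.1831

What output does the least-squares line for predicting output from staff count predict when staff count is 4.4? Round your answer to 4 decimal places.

114.8773

b = Sxy/Sxx = 3849.1593/369.9933 = 10.403322
a = ȳ − b·x̄ = 207.8133 − 10.403322·13.3333 = 69.102692
ŷ(4.4) = a + b·4.4 = 69.102692 + 10.403322·4.4 = 114.877307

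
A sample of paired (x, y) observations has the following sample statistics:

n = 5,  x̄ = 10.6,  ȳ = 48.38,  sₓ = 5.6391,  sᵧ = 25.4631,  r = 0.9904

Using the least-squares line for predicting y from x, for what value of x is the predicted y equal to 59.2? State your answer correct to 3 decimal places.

13.019

b = r · sᵧ/sₓ = 0.9904 · 25.4631/5.6391 = 4.472106
a = ȳ − b·x̄ = 48.38 − 4.472106·10.6 = 0.975674
Set a + b·x = 59.2: x = (59.2 − 0.975674) / 4.472106 = 13.019442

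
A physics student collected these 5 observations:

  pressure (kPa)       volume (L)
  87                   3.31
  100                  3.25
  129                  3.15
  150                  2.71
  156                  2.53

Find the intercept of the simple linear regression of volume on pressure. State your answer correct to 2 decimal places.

4.32

n = 5, Σx = 622, Σy = 14.95, Σxy = 1820.5, Σx² = 81046
Sxx = Σx² − (Σx)²/n = 81046 − 77376.8 = 3669.2
Sxy = Σxy − (Σx)(Σy)/n = 1820.5 − 1859.78 = -39.28
b = Sxy/Sxx = -39.28/3669.2 = -0.010705
a = ȳ − b·x̄ = 2.99 − (-0.010705)·124.4 = 4.321743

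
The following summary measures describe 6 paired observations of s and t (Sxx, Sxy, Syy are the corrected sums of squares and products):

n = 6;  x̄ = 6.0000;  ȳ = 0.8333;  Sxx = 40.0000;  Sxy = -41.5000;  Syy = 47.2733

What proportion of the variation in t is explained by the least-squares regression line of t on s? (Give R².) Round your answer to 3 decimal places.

R² = Sxy²/(Sxx·Syy) = (-41.5)²/(40·47.2733) = 0.910794

0.911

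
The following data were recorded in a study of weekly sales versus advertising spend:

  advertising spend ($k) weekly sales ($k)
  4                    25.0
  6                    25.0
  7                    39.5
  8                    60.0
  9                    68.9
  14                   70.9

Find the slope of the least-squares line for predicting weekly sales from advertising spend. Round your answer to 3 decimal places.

n = 6, Σx = 48, Σy = 289.3, Σxy = 2619.2, Σx² = 442
Sxx = Σx² − (Σx)²/n = 442 − 384 = 58
Sxy = Σxy − (Σx)(Σy)/n = 2619.2 − 2314.4 = 304.8
b = Sxy/Sxx = 304.8/58 = 5.255172

5.255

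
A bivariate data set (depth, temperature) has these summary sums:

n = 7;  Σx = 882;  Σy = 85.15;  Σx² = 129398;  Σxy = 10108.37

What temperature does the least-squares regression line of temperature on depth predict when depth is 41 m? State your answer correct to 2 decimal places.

15.05

Sxx = Σx² − (Σx)²/n = 129398 − 111132 = 18266
Sxy = Σxy − (Σx)(Σy)/n = 10108.37 − 10728.9 = -620.53
b = Sxy/Sxx = -620.53/18266 = -0.033972
a = ȳ − b·x̄ = 12.164286 − (-0.033972)·126 = 16.444740
ŷ(41) = a + b·41 = 16.444740 + (-0.033972)·41 = 15.051894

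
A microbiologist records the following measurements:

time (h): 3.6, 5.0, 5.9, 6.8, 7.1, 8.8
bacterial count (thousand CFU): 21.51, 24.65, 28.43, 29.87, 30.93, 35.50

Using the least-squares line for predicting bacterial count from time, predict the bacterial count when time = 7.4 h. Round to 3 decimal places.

31.739

n = 6, Σx = 37.2, Σy = 170.89, Σxy = 1103.542, Σx² = 246.86
Sxx = Σx² − (Σx)²/n = 246.86 − 230.64 = 16.22
Sxy = Σxy − (Σx)(Σy)/n = 1103.542 − 1059.518 = 44.024
b = Sxy/Sxx = 44.024/16.22 = 2.714180
a = ȳ − b·x̄ = 28.481667 − 2.714180·6.2 = 11.653751
ŷ(7.4) = a + b·7.4 = 11.653751 + 2.714180·7.4 = 31.738683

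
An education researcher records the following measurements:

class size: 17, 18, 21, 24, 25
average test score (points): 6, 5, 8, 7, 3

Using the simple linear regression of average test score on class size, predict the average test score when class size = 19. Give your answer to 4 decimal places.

n = 5, Σx = 105, Σy = 29, Σxy = 603, Σx² = 2255
Sxx = Σx² − (Σx)²/n = 2255 − 2205 = 50
Sxy = Σxy − (Σx)(Σy)/n = 603 − 609 = -6
b = Sxy/Sxx = -6/50 = -0.12
a = ȳ − b·x̄ = 5.8 − (-0.12)·21 = 8.32
ŷ(19) = a + b·19 = 8.32 + (-0.12)·19 = 6.04

6.0400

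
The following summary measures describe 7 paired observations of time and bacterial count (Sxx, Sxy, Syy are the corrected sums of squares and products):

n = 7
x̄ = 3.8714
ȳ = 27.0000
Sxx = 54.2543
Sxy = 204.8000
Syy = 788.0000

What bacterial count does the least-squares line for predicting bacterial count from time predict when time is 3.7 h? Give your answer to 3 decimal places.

26.353

b = Sxy/Sxx = 204.8/54.2543 = 3.774816
a = ȳ − b·x̄ = 27 − 3.774816·3.8714 = 12.386177
ŷ(3.7) = a + b·3.7 = 12.386177 + 3.774816·3.7 = 26.352997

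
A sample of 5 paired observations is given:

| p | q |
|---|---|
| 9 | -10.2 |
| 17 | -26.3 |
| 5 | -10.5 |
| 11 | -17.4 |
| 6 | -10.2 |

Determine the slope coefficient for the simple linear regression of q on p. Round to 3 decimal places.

-1.402

n = 5, Σx = 48, Σy = -74.6, Σxy = -844, Σx² = 552
Sxx = Σx² − (Σx)²/n = 552 − 460.8 = 91.2
Sxy = Σxy − (Σx)(Σy)/n = -844 − (-716.16) = -127.84
b = Sxy/Sxx = -127.84/91.2 = -1.401754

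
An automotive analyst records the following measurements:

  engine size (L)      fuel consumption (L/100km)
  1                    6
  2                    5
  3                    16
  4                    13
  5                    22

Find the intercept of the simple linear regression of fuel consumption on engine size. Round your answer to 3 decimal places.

n = 5, Σx = 15, Σy = 62, Σxy = 226, Σx² = 55
Sxx = Σx² − (Σx)²/n = 55 − 45 = 10
Sxy = Σxy − (Σx)(Σy)/n = 226 − 186 = 40
b = Sxy/Sxx = 40/10 = 4
a = ȳ − b·x̄ = 12.4 − 4·3 = 0.4

0.400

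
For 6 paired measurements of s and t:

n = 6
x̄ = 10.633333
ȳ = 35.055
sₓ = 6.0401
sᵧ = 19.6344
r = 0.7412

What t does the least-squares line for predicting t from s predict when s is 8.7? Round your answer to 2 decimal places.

30.40

b = r · sᵧ/sₓ = 0.7412 · 19.6344/6.0401 = 2.409400
a = ȳ − b·x̄ = 35.055 − 2.409400·10.633333 = 9.435047
ŷ(8.7) = a + b·8.7 = 9.435047 + 2.409400·8.7 = 30.396827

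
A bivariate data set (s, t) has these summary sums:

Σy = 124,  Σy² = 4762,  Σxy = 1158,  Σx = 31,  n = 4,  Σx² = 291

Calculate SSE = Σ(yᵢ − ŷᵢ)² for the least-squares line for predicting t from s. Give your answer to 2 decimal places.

153.29

Sxx = Σx² − (Σx)²/n = 291 − 240.25 = 50.75
Sxy = Σxy − (Σx)(Σy)/n = 1158 − 961 = 197
Syy = Σy² − (Σy)²/n = 4762 − 3844 = 918
b = Sxy/Sxx = 197/50.75 = 3.881773
SSE = Syy − b·Sxy = 918 − 3.881773·197 = 153.290640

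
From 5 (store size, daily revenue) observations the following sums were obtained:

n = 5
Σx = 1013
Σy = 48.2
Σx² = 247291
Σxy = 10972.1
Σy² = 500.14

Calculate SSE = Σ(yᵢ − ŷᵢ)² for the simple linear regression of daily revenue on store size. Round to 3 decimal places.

0.865

Sxx = Σx² − (Σx)²/n = 247291 − 205233.8 = 42057.2
Sxy = Σxy − (Σx)(Σy)/n = 10972.1 − 9765.32 = 1206.78
Syy = Σy² − (Σy)²/n = 500.14 − 464.648 = 35.492
b = Sxy/Sxx = 1206.78/42057.2 = 0.028694
SSE = Syy − b·Sxy = 35.492 − 0.028694·1206.78 = 0.864921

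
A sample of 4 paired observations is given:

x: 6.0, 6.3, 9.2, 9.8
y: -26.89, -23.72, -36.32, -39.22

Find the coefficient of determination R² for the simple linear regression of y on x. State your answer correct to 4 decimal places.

n = 4, Σx = 31.3, Σy = -126.15, Σxy = -1029.276, Σx² = 256.37, Σy² = 4143.0613
Sxx = Σx² − (Σx)²/n = 256.37 − 244.9225 = 11.4475
Sxy = Σxy − (Σx)(Σy)/n = -1029.276 − (-987.12375) = -42.15225
Syy = Σy² − (Σy)²/n = 4143.0613 − 3978.455625 = 164.605675
R² = Sxy²/(Sxx·Syy) = (-42.15225)²/(11.4475·164.605675) = 0.942944

0.9429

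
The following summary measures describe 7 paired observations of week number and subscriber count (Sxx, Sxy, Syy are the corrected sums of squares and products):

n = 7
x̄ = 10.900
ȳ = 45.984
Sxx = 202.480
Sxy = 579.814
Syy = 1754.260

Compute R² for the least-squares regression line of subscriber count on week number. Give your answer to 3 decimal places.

0.946

R² = Sxy²/(Sxx·Syy) = (579.814)²/(202.48·1754.26) = 0.946458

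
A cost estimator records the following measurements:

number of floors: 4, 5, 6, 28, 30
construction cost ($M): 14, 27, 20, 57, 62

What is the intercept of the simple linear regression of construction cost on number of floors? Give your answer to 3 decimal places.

12.080

n = 5, Σx = 73, Σy = 180, Σxy = 3767, Σx² = 1761
Sxx = Σx² − (Σx)²/n = 1761 − 1065.8 = 695.2
Sxy = Σxy − (Σx)(Σy)/n = 3767 − 2628 = 1139
b = Sxy/Sxx = 1139/695.2 = 1.638377
a = ȳ − b·x̄ = 36 − 1.638377·14.6 = 12.079689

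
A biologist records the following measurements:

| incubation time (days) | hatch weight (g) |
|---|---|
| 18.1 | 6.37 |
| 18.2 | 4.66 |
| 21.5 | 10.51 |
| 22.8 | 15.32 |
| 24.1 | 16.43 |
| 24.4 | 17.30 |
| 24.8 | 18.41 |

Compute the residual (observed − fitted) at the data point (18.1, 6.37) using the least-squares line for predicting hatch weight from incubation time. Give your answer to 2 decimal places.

n = 7, Σx = 153.9, Σy = 89, Σxy = 2050.021, Σx² = 3432.15
Sxx = Σx² − (Σx)²/n = 3432.15 − 3383.601429 = 48.548571
Sxy = Σxy − (Σx)(Σy)/n = 2050.021 − 1956.728571 = 93.292429
b = Sxy/Sxx = 93.292429/48.548571 = 1.921631
a = ȳ − b·x̄ = 12.714286 − 1.921631·21.985714 = -29.534139
ŷ(18.1) = -29.534139 + 1.921631·18.1 = 5.247378
residual = y − ŷ = 6.37 − 5.247378 = 1.122622

1.12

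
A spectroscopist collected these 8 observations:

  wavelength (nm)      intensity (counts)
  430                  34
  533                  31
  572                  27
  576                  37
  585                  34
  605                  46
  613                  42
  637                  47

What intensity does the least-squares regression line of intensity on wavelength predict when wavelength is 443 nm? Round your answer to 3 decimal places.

29.470

n = 8, Σx = 4551, Σy = 298, Σxy = 171304, Σx² = 2617737
Sxx = Σx² − (Σx)²/n = 2617737 − 2588950.125 = 28786.875
Sxy = Σxy − (Σx)(Σy)/n = 171304 − 169524.75 = 1779.25
b = Sxy/Sxx = 1779.25/28786.875 = 0.061808
a = ȳ − b·x̄ = 37.25 − 0.061808·568.875 = 2.089155
ŷ(443) = a + b·443 = 2.089155 + 0.061808·443 = 29.469958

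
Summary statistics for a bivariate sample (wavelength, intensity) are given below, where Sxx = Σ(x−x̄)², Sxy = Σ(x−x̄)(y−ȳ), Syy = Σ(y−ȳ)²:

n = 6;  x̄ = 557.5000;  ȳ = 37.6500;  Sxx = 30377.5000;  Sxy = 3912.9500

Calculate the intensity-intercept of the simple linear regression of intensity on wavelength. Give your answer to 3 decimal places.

b = Sxy/Sxx = 3912.95/30377.5 = 0.128811
a = ȳ − b·x̄ = 37.65 − 0.128811·557.5 = -34.162020

-34.162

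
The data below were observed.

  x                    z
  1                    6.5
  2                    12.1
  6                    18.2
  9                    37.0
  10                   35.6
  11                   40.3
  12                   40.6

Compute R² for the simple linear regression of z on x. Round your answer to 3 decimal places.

n = 7, Σx = 51, Σy = 190.3, Σxy = 1759.4, Σx² = 487, Σy² = 6428.71
Sxx = Σx² − (Σx)²/n = 487 − 371.571429 = 115.428571
Sxy = Σxy − (Σx)(Σy)/n = 1759.4 − 1386.471429 = 372.928571
Syy = Σy² − (Σy)²/n = 6428.71 − 5173.441429 = 1255.268571
R² = Sxy²/(Sxx·Syy) = (372.928571)²/(115.428571·1255.268571) = 0.959846

0.960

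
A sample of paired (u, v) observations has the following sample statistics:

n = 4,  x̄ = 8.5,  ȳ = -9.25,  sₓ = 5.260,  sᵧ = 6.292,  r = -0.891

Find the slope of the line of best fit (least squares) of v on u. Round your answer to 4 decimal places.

-1.0658

b = r · sᵧ/sₓ = -0.891 · 6.292/5.26 = -1.065812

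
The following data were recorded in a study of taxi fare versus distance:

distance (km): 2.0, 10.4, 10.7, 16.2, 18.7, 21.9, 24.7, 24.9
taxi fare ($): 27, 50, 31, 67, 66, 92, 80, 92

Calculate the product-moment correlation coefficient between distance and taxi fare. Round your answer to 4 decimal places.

0.9355

n = 8, Σx = 129.5, Σy = 505, Σxy = 9506.9, Σx² = 2548.49, Σy² = 36363
Sxx = Σx² − (Σx)²/n = 2548.49 − 2096.28125 = 452.20875
Sxy = Σxy − (Σx)(Σy)/n = 9506.9 − 8174.6875 = 1332.2125
Syy = Σy² − (Σy)²/n = 36363 − 31878.125 = 4484.875
r = Sxy/√(Sxx·Syy) = 1332.2125/√(2028099.717656) = 1332.2125/1424.113660 = 0.935468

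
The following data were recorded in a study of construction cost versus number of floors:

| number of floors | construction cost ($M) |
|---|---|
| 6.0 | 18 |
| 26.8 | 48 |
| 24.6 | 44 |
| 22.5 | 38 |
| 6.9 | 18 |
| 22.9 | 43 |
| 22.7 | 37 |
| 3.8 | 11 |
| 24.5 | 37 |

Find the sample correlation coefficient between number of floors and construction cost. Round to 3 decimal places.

0.978

n = 9, Σx = 160.7, Σy = 294, Σxy = 6228.9, Σx² = 3567.65, Σy² = 11040
Sxx = Σx² − (Σx)²/n = 3567.65 − 2869.387778 = 698.262222
Sxy = Σxy − (Σx)(Σy)/n = 6228.9 − 5249.533333 = 979.366667
Syy = Σy² − (Σy)²/n = 11040 − 9604 = 1436
r = Sxy/√(Sxx·Syy) = 979.366667/√(1002704.551111) = 979.366667/1001.351362 = 0.978045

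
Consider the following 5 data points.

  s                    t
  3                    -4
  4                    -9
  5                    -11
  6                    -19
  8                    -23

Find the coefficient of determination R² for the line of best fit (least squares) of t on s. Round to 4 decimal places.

0.9533

n = 5, Σx = 26, Σy = -66, Σxy = -401, Σx² = 150, Σy² = 1108
Sxx = Σx² − (Σx)²/n = 150 − 135.2 = 14.8
Sxy = Σxy − (Σx)(Σy)/n = -401 − (-343.2) = -57.8
Syy = Σy² − (Σy)²/n = 1108 − 871.2 = 236.8
R² = Sxy²/(Sxx·Syy) = (-57.8)²/(14.8·236.8) = 0.953262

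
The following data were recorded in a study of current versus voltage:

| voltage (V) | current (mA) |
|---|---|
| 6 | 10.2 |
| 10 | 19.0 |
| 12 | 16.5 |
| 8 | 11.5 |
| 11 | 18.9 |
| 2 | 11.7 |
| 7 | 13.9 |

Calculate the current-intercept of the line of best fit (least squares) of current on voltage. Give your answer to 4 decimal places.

8.1057

n = 7, Σx = 56, Σy = 101.7, Σxy = 869.8, Σx² = 518
Sxx = Σx² − (Σx)²/n = 518 − 448 = 70
Sxy = Σxy − (Σx)(Σy)/n = 869.8 − 813.6 = 56.2
b = Sxy/Sxx = 56.2/70 = 0.802857
a = ȳ − b·x̄ = 14.528571 − 0.802857·8 = 8.105714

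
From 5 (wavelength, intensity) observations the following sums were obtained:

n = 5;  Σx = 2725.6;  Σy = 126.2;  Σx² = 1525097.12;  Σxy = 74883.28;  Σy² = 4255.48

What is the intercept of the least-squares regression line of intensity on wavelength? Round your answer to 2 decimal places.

Sxx = Σx² − (Σx)²/n = 1525097.12 − 1485779.072 = 39318.048
Sxy = Σxy − (Σx)(Σy)/n = 74883.28 − 68794.144 = 6089.136
b = Sxy/Sxx = 6089.136/39318.048 = 0.154869
a = ȳ − b·x̄ = 25.24 − 0.154869·545.12 = -59.182040

-59.18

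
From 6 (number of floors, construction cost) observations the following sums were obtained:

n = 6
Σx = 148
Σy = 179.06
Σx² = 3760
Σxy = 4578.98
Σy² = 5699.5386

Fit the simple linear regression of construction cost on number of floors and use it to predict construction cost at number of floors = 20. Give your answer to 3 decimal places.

Sxx = Σx² − (Σx)²/n = 3760 − 3650.666667 = 109.333333
Sxy = Σxy − (Σx)(Σy)/n = 4578.98 − 4416.813333 = 162.166667
b = Sxy/Sxx = 162.166667/109.333333 = 1.483232
a = ȳ − b·x̄ = 29.843333 − 1.483232·24.666667 = -6.743049
ŷ(20) = a + b·20 = -6.743049 + 1.483232·20 = 22.921585

22.922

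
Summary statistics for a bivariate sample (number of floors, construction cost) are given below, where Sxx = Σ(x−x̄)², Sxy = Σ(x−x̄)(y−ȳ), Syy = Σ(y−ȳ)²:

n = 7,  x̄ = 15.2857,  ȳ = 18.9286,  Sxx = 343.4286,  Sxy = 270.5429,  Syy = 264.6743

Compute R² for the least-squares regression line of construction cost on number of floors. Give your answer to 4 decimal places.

R² = Sxy²/(Sxx·Syy) = (270.5429)²/(343.4286·264.6743) = 0.805238

0.8052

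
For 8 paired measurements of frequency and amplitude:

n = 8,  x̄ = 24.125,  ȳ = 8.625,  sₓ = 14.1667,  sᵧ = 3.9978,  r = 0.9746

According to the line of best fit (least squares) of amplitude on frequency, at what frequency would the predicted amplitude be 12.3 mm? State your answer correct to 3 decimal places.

b = r · sᵧ/sₓ = 0.9746 · 3.9978/14.1667 = 0.275029
a = ȳ − b·x̄ = 8.625 − 0.275029·24.125 = 1.989921
Set a + b·x = 12.3: x = (12.3 − 1.989921) / 0.275029 = 37.487219

37.487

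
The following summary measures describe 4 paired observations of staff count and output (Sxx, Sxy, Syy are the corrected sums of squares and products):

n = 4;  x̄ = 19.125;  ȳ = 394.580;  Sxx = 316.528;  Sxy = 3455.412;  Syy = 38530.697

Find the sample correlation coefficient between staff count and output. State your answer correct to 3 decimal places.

0.989

r = Sxy/√(Sxx·Syy) = 3455.412/√(12196044.460016) = 3455.412/3492.283560 = 0.989442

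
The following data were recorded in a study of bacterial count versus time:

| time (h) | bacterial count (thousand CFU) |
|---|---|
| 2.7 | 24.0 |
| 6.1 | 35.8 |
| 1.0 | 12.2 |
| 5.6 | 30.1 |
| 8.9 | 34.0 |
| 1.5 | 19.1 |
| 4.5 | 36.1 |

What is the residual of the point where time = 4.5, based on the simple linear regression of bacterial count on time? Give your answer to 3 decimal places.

n = 7, Σx = 30.3, Σy = 191.3, Σxy = 957.64, Σx² = 178.57
Sxx = Σx² − (Σx)²/n = 178.57 − 131.155714 = 47.414286
Sxy = Σxy − (Σx)(Σy)/n = 957.64 − 828.055714 = 129.584286
b = Sxy/Sxx = 129.584286/47.414286 = 2.733022
a = ȳ − b·x̄ = 27.328571 − 2.733022·4.328571 = 15.498491
ŷ(4.5) = 15.498491 + 2.733022·4.5 = 27.797089
residual = y − ŷ = 36.1 − 27.797089 = 8.302911

8.303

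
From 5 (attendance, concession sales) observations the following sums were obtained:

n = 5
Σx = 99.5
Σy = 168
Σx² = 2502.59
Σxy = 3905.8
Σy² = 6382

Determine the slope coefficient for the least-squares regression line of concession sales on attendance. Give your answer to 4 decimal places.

1.0767

Sxx = Σx² − (Σx)²/n = 2502.59 − 1980.05 = 522.54
Sxy = Σxy − (Σx)(Σy)/n = 3905.8 − 3343.2 = 562.6
b = Sxy/Sxx = 562.6/522.54 = 1.076664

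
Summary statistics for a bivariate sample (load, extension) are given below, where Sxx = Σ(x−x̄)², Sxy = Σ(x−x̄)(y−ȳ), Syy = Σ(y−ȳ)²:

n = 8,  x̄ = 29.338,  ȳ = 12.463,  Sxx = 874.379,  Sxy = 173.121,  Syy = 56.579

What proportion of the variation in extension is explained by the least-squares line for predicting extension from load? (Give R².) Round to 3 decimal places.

0.606

R² = Sxy²/(Sxx·Syy) = (173.121)²/(874.379·56.579) = 0.605821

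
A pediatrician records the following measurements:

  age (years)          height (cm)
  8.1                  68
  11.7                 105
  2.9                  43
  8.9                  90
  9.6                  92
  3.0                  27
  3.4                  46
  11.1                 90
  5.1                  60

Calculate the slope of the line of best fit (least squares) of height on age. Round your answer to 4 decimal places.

7.2994

n = 9, Σx = 63.8, Σy = 621, Σxy = 5130.6, Σx² = 552.06
Sxx = Σx² − (Σx)²/n = 552.06 − 452.271111 = 99.788889
Sxy = Σxy − (Σx)(Σy)/n = 5130.6 − 4402.2 = 728.4
b = Sxy/Sxx = 728.4/99.788889 = 7.299410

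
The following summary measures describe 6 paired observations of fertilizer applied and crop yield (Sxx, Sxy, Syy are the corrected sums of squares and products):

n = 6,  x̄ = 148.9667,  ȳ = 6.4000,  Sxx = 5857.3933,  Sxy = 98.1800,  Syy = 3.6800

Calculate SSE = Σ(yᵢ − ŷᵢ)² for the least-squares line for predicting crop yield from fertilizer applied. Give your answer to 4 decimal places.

b = Sxy/Sxx = 98.18/5857.3933 = 0.016762
SSE = Syy − b·Sxy = 3.68 − 0.016762·98.18 = 2.034334

2.0343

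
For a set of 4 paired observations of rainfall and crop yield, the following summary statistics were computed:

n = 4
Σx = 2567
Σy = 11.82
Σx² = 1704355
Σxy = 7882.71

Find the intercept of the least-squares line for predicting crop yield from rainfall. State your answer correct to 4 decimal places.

-0.3924

Sxx = Σx² − (Σx)²/n = 1704355 − 1647372.25 = 56982.75
Sxy = Σxy − (Σx)(Σy)/n = 7882.71 − 7585.485 = 297.225
b = Sxy/Sxx = 297.225/56982.75 = 0.005216
a = ȳ − b·x̄ = 2.955 − 0.005216·641.75 = -0.392402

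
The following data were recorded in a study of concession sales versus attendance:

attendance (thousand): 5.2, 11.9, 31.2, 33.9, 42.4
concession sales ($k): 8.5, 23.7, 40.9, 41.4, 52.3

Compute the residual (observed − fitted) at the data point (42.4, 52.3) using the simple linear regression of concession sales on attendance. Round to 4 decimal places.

-0.0074

n = 5, Σx = 124.6, Σy = 166.8, Σxy = 5223.29, Σx² = 4089.06
Sxx = Σx² − (Σx)²/n = 4089.06 − 3105.032 = 984.028
Sxy = Σxy − (Σx)(Σy)/n = 5223.29 − 4156.656 = 1066.634
b = Sxy/Sxx = 1066.634/984.028 = 1.083947
a = ȳ − b·x̄ = 33.36 − 1.083947·24.92 = 6.348046
ŷ(42.4) = 6.348046 + 1.083947·42.4 = 52.307390
residual = y − ŷ = 52.3 − 52.307390 = -0.007390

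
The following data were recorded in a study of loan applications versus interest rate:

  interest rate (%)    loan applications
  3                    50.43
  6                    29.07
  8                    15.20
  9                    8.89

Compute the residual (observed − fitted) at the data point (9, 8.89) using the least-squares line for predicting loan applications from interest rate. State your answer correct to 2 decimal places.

0.38

n = 4, Σx = 26, Σy = 103.59, Σxy = 527.32, Σx² = 190
Sxx = Σx² − (Σx)²/n = 190 − 169 = 21
Sxy = Σxy − (Σx)(Σy)/n = 527.32 − 673.335 = -146.015
b = Sxy/Sxx = -146.015/21 = -6.953095
a = ȳ − b·x̄ = 25.8975 − (-6.953095)·6.5 = 71.092619
ŷ(9) = 71.092619 + (-6.953095)·9 = 8.514762
residual = y − ŷ = 8.89 − 8.514762 = 0.375238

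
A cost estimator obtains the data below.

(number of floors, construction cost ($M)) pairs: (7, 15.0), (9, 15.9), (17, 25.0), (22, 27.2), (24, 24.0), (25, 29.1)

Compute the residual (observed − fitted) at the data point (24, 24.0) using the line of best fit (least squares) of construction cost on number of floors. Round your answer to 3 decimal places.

n = 6, Σx = 104, Σy = 136.2, Σxy = 2575, Σx² = 2104
Sxx = Σx² − (Σx)²/n = 2104 − 1802.666667 = 301.333333
Sxy = Σxy − (Σx)(Σy)/n = 2575 − 2360.8 = 214.2
b = Sxy/Sxx = 214.2/301.333333 = 0.710841
a = ȳ − b·x̄ = 22.7 − 0.710841·17.333333 = 10.378761
ŷ(24) = 10.378761 + 0.710841·24 = 27.438938
residual = y − ŷ = 24.0 − 27.438938 = -3.438938

-3.439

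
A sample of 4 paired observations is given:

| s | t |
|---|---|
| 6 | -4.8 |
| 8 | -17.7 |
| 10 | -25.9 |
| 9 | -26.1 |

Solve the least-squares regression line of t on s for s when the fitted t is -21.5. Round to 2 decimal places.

8.76

n = 4, Σx = 33, Σy = -74.5, Σxy = -664.3, Σx² = 281
Sxx = Σx² − (Σx)²/n = 281 − 272.25 = 8.75
Sxy = Σxy − (Σx)(Σy)/n = -664.3 − (-614.625) = -49.675
b = Sxy/Sxx = -49.675/8.75 = -5.677143
a = ȳ − b·x̄ = -18.625 − (-5.677143)·8.25 = 28.211429
Set a + b·x = -21.5: x = (-21.5 − 28.211429) / (-5.677143) = 8.756417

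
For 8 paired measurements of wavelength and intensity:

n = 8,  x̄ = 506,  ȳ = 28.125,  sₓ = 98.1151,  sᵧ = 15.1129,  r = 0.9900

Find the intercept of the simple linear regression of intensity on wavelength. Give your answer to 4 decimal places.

b = r · sᵧ/sₓ = 0.99 · 15.1129/98.1151 = 0.152492
a = ȳ − b·x̄ = 28.125 − 0.152492·506 = -49.035968

-49.0360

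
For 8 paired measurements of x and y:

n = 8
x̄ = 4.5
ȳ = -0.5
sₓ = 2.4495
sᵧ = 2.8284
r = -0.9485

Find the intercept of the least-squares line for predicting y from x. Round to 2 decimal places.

4.43

b = r · sᵧ/sₓ = -0.9485 · 2.8284/2.4495 = -1.095218
a = ȳ − b·x̄ = -0.5 − (-1.095218)·4.5 = 4.428483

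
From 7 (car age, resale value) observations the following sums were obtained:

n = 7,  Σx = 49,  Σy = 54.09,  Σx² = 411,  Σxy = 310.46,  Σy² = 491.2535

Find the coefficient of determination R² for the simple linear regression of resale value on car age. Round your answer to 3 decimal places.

0.932

Sxx = Σx² − (Σx)²/n = 411 − 343 = 68
Sxy = Σxy − (Σx)(Σy)/n = 310.46 − 378.63 = -68.17
Syy = Σy² − (Σy)²/n = 491.2535 − 417.961157 = 73.292343
R² = Sxy²/(Sxx·Syy) = (-68.17)²/(68·73.292343) = 0.932436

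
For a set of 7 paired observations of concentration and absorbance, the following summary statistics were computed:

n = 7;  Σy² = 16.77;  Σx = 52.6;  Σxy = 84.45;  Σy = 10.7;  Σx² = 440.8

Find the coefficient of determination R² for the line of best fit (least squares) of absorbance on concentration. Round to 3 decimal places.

0.868

Sxx = Σx² − (Σx)²/n = 440.8 − 395.251429 = 45.548571
Sxy = Σxy − (Σx)(Σy)/n = 84.45 − 80.402857 = 4.047143
Syy = Σy² − (Σy)²/n = 16.77 − 16.355714 = 0.414286
R² = Sxy²/(Sxx·Syy) = (4.047143)²/(45.548571·0.414286) = 0.868005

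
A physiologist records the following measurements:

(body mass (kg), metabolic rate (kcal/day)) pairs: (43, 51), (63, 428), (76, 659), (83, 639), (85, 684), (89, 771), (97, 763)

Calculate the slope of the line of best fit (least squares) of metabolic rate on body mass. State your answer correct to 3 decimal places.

13.602

n = 7, Σx = 536, Σy = 3995, Σxy = 333048, Σx² = 43038
Sxx = Σx² − (Σx)²/n = 43038 − 41042.285714 = 1995.714286
Sxy = Σxy − (Σx)(Σy)/n = 333048 − 305902.857143 = 27145.142857
b = Sxy/Sxx = 27145.142857/1995.714286 = 13.601718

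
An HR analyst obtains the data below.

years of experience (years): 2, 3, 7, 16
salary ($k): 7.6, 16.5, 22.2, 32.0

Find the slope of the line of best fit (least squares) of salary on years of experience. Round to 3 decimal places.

1.508

n = 4, Σx = 28, Σy = 78.3, Σxy = 732.1, Σx² = 318
Sxx = Σx² − (Σx)²/n = 318 − 196 = 122
Sxy = Σxy − (Σx)(Σy)/n = 732.1 − 548.1 = 184
b = Sxy/Sxx = 184/122 = 1.508197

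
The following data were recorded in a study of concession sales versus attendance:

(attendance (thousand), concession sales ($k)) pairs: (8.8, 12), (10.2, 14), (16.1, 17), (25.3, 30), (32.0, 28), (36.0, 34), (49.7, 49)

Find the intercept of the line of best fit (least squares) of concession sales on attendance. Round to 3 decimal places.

4.349

n = 7, Σx = 178.1, Σy = 184, Σxy = 5836.4, Σx² = 5870.87
Sxx = Σx² − (Σx)²/n = 5870.87 − 4531.372857 = 1339.497143
Sxy = Σxy − (Σx)(Σy)/n = 5836.4 − 4681.485714 = 1154.914286
b = Sxy/Sxx = 1154.914286/1339.497143 = 0.862200
a = ȳ − b·x̄ = 26.285714 − 0.862200·25.442857 = 4.348886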